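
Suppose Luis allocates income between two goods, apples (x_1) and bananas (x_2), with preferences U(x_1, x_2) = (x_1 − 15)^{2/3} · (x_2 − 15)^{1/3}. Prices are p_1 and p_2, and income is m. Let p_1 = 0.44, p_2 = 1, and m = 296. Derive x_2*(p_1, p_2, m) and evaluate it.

x_2* = 106.4667

Discretionary income = 296 − 15·0.44 − 15·1 = 274.4; x_2* = 15 + 1/3·274.4/1 = 106.4667.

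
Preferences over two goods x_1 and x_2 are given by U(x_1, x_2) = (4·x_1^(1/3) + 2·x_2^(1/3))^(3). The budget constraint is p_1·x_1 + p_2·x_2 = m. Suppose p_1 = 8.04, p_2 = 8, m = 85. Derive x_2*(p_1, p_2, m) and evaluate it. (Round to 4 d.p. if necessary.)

From the CES first-order condition, 2·(x_2/x_1)^(2/3) = p_1/p_2.
Hence x_2/x_1 = ((1/2)·p_1/p_2)^(1/(2/3)), i.e. raised to the 1.5 power.
Substitute x_2 = (x_2/x_1)·x_1 into the budget: x_1* = m/(p_1 + p_2·(x_2/x_1)).
Numerically x_2/x_1 = 0.356208, so x_1* = 85/(8.04 + 8·0.356208) = 7.8056 and x_2* = 0.356208·7.8056 = 2.7804.

x_2* = 2.7804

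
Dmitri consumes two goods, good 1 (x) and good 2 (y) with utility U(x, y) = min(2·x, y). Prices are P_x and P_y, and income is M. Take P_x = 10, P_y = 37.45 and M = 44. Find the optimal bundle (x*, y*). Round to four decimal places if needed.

Leontief preferences: the optimum is at the kink where x/1 = y/2, i.e. y = 2·x.
Budget: P_x·x + P_y·2·x = M, so (P_x + 2·P_y)·x = M.
Demand: x*(P_x,P_y,M) = M/(P_x + 2·P_y), y* = 2·M/(P_x + 2·P_y).
Here 10 + 2·37.45 = 84.9, giving x* = 0.5183 and y* = 1.0365.

x* = 0.5183, y* = 1.0365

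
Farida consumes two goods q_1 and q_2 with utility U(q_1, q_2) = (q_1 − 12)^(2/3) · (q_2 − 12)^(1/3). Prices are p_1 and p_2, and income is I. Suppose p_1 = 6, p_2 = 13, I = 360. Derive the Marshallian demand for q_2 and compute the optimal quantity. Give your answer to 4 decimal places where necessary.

q_2* = 15.3846

This is Cobb-Douglas in (q_1−12, q_2−12): tangency gives 2/3·p_2·(q_2−12) = 1/3·p_1·(q_1−12).
After buying the subsistence bundle (12, 12), a share 2/3 of the remaining income goes to q_1: q_1* = 12 + 2/3·(I − 12p_1 − 12p_2)/p_1.
Discretionary income = 360 − 12·6 − 12·13 = 132; q_2* = 12 + 1/3·132/13 = 15.3846.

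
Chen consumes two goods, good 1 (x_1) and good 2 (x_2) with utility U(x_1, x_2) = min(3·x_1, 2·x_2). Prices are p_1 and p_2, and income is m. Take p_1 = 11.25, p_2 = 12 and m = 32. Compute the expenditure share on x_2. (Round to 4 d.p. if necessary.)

share on x_2 = 0.6154

Demand: x_1*(p_1,p_2,m) = 2·m/(2·p_1 + 3·p_2), x_2* = 3·m/(2·p_1 + 3·p_2).
Here 2·11.25 + 3·12 = 58.5, giving x_1* = 1.094 and x_2* = 1.641.
Expenditure on x_2: 12·1.641 = 19.6923; share = 0.6154.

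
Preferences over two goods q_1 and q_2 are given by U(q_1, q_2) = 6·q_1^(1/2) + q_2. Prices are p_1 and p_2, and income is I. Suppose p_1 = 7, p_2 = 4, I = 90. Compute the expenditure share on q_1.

share on q_1 = 0.2286

Set MRS = p_1/p_2: 3·q_1^(−1/2) = p_1/p_2.
Thus q_1* = (3·p_2/p_1)² — independent of I — with the rest of income spent on q_2.
Plugging in: q_1* = (3·4/7)² = 2.9388, q_2* = 17.3571.
Expenditure on q_1: 7·2.9388 = 20.5714; share = 0.2286.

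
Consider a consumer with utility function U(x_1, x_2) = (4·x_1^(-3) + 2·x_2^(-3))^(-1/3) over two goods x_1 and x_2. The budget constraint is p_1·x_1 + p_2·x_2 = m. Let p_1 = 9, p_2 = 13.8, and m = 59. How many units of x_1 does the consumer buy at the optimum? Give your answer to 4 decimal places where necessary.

x_1* = 3.0368

From the CES first-order condition, 2·(x_2/x_1)^(4) = p_1/p_2.
Solve for the ratio: x_2/x_1 = [(1/2)·p_1/p_2]^(0.25).
With the ratio pinned down, the budget gives x_1* = m/(p_1 + p_2·(x_2/x_1)) and x_2* = (x_2/x_1)·x_1*.
Numerically x_2/x_1 = 0.755672, so x_1* = 59/(9 + 13.8·0.755672) = 3.0368.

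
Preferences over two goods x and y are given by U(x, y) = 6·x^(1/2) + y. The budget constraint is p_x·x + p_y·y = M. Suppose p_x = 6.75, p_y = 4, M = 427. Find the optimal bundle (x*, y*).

MU_x = 3/√x, MU_y = 1. Tangency: 3/√x = p_x/p_y.
Solve: √x = 3·p_y/p_x, so x*(p_x,p_y) = (3·p_y/p_x)², and y* = (M − p_x·x*)/p_y.
Plugging in: x* = (3·4/6.75)² = 3.1605, y* = 101.4167.

x* = 3.1605, y* = 101.4167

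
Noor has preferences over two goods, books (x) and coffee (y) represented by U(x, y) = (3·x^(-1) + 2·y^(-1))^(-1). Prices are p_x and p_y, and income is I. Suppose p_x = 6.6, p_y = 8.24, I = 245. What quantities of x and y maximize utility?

MRS = MU_x/MU_y = (3/2)·(y/x)^(2). Set equal to p_x/p_y.
Hence y/x = ((2/3)·p_x/p_y)^(1/(2)), i.e. raised to the 0.5 power.
With the ratio pinned down, the budget gives x* = I/(p_x + p_y·(y/x)) and y* = (y/x)·x*.
Numerically y/x = 0.73074, so x* = 245/(6.6 + 8.24·0.73074) = 19.4116 and y* = 0.73074·19.4116 = 14.1849.

x* = 19.4116, y* = 14.1849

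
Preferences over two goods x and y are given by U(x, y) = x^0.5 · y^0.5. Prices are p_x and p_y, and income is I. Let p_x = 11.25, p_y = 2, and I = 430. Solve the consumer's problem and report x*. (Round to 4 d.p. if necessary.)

Tangency: MRS = y/x = p_x/p_y.
Rearranging, p_y·y = p_x·x. Substituting into the budget gives p_x·x·(1 + 1) = I.
Demand: x*(p_x,p_y,I) = 0.5·I/p_x and y* = 0.5·I/p_y.
At p_x=11.25, p_y=2, I=430: x* = 0.5·430/11.25 = 19.1111.

x* = 19.1111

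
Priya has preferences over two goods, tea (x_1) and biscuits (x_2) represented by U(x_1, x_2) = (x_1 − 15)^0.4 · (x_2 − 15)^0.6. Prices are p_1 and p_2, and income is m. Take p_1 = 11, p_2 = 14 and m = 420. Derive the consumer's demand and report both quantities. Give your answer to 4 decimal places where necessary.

MRS = (2/3)·(x_2−15)/(x_1−15). Tangency with p_1/p_2 gives x_2−15 = (3/2)·(p_1/p_2)·(x_1−15).
After buying the subsistence bundle (15, 15), a share 0.4 of the remaining income goes to x_1: x_1* = 15 + 0.4·(m − 15p_1 − 15p_2)/p_1.
Discretionary income = 420 − 15·11 − 15·14 = 45; x_1* = 15 + 0.4·45/11 = 16.6364; x_2* = 15 + 0.6·45/14 = 16.9286.

x_1* = 16.6364, x_2* = 16.9286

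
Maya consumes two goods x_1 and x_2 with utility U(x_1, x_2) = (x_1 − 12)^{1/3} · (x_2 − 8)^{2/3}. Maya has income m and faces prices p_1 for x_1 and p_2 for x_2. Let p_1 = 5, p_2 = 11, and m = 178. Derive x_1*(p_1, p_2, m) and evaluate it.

Let x_1' = x_1−12, x_2' = x_2−8. MRS = (1/2)·x_2'/x_1' = p_1/p_2.
After buying the subsistence bundle (12, 8), a share 1/3 of the remaining income goes to x_1: x_1* = 12 + 1/3·(m − 12p_1 − 8p_2)/p_1.
Discretionary income = 178 − 12·5 − 8·11 = 30; x_1* = 12 + 1/3·30/5 = 14.

x_1* = 14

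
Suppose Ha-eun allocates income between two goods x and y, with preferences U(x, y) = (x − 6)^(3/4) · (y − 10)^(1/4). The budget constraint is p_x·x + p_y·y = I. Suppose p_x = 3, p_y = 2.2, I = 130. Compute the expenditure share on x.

share on x = 0.6577

MRS = 3·(y−10)/(x−6). Tangency with p_x/p_y gives y−10 = (1/3)·(p_x/p_y)·(x−6).
After buying the subsistence bundle (6, 10), a share 0.75 of the remaining income goes to x: x* = 6 + 0.75·(I − 6p_x − 10p_y)/p_x.
Discretionary income = 130 − 6·3 − 10·2.2 = 90; x* = 6 + 0.75·90/3 = 28.5; y* = 10 + 0.25·90/2.2 = 20.2273.
Expenditure on x: 3·28.5 = 85.5; share = 0.6577.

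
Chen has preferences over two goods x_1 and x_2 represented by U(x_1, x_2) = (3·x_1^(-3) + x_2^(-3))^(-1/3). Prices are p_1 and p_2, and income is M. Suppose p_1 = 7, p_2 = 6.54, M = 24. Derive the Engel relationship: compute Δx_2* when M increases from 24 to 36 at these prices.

MRS = MU_x_1/MU_x_2 = 3·(x_2/x_1)^(4). Set equal to p_1/p_2.
Solve for the ratio: x_2/x_1 = [(1/3)·p_1/p_2]^(0.25).
Substitute x_2 = (x_2/x_1)·x_1 into the budget: x_1* = M/(p_1 + p_2·(x_2/x_1)).
Numerically x_2/x_1 = 0.772858, so x_1* = 24/(7 + 6.54·0.772858) = 1.991 and x_2* = 0.772858·1.991 = 1.5387.
At M' = 36: x_2* = 2.3081. Change: 2.3081 − 1.5387 = 0.7694.

Δx_2* = 0.7694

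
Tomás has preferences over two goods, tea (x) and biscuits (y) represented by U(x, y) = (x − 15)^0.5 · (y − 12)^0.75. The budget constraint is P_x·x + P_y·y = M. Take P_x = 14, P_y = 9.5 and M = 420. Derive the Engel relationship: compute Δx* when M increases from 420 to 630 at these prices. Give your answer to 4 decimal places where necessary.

Δx* = 6

Let x' = x−15, y' = y−12. MRS = (2/3)·y'/x' = P_x/P_y.
Substituting into the budget: x* = 15 + 0.4·(M − 15·P_x − 12·P_y)/P_x, and y* = 12 + 0.6·(…)/P_y.
Discretionary income = 420 − 15·14 − 12·9.5 = 96; x* = 15 + 0.4·96/14 = 17.7429.
At M' = 630: x* = 23.7429. Change: 23.7429 − 17.7429 = 6.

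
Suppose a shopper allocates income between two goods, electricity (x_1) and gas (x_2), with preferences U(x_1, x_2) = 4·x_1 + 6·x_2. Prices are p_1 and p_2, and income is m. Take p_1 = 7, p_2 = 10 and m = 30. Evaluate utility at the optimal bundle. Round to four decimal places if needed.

V = 18

x_2 gives more utility per dollar, so spend all income on x_2: x_2* = m/p_2, x_1* = 0.
Numerically: x_1* = 0, x_2* = 3.
Utility at the optimum: U(0, 3) = 18.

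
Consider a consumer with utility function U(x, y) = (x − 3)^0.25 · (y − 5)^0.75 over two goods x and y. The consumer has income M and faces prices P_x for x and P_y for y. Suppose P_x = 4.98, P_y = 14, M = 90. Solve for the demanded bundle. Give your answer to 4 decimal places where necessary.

MRS = (1/3)·(y−5)/(x−3). Tangency with P_x/P_y gives y−5 = 3·(P_x/P_y)·(x−3).
Substituting into the budget: x* = 3 + 0.25·(M − 3·P_x − 5·P_y)/P_x, and y* = 5 + 0.75·(…)/P_y.
Discretionary income = 90 − 3·4.98 − 5·14 = 5.06; x* = 3 + 0.25·5.06/4.98 = 3.254; y* = 5 + 0.75·5.06/14 = 5.2711.

x* = 3.254, y* = 5.2711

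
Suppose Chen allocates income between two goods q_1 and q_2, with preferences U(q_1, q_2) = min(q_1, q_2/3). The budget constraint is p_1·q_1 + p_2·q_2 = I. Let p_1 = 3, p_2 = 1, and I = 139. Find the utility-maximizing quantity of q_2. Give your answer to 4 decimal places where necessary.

q_2* = 69.5

Leontief preferences: the optimum is at the kink where q_1/1 = q_2/3, i.e. q_2 = 3·q_1.
Budget: p_1·q_1 + p_2·3·q_1 = I, so (p_1 + 3·p_2)·q_1 = I.
Demand: q_1*(p_1,p_2,I) = I/(p_1 + 3·p_2), q_2* = 3·I/(p_1 + 3·p_2).
Here 3 + 3·1 = 6, giving q_2* = 69.5.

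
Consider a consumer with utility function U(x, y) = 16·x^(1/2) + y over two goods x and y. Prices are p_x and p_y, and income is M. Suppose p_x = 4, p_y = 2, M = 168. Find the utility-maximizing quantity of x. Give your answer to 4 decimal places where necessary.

Utility is quasi-linear in y; the FOC for x is 8/√x = p_x/p_y.
Thus x* = (8·p_y/p_x)² — independent of M — with the rest of income spent on y.
Plugging in: x* = (8·2/4)² = 16.

x* = 16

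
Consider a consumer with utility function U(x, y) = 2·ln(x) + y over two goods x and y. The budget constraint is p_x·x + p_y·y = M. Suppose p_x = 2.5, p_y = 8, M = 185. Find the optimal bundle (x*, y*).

Set MRS = p_x/p_y: (2/x)/1 = p_x/p_y.
So x*(p_x,p_y) = 2·p_y/p_x, independent of income; and y* = (M − 2·p_y)/p_y.
At the given prices: x* = 2·8/2.5 = 6.4, and y* = 21.125.

x* = 6.4, y* = 21.125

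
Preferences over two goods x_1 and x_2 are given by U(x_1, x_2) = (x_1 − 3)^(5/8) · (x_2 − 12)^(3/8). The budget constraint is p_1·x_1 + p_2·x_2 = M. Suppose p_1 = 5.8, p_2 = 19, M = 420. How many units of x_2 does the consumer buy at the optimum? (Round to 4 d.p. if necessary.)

x_2* = 15.4461

After buying the subsistence bundle (3, 12), a share 0.625 of the remaining income goes to x_1: x_1* = 3 + 0.625·(M − 3p_1 − 12p_2)/p_1.
Discretionary income = 420 − 3·5.8 − 12·19 = 174.6; x_2* = 12 + 0.375·174.6/19 = 15.4461.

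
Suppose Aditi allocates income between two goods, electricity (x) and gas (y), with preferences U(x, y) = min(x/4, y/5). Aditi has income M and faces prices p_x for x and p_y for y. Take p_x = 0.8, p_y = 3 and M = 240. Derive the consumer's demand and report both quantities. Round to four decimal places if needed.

x* = 52.7473, y* = 65.9341

Leontief preferences: the optimum is at the kink where x/4 = y/5, i.e. y = (5/4)·x.
Budget: p_x·x + p_y·(5/4)·x = M, so (4·p_x + 5·p_y)·x = 4·M.
Demand: x*(p_x,p_y,M) = 4·M/(4·p_x + 5·p_y), y* = 5·M/(4·p_x + 5·p_y).
Here 4·0.8 + 5·3 = 18.2, giving x* = 52.7473 and y* = 65.9341.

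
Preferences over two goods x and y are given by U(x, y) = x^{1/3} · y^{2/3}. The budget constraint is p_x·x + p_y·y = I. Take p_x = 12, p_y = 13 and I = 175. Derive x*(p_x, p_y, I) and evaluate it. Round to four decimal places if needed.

x* = 4.8611

Tangency: MRS = (1/2)·y/x = p_x/p_y.
So 1/3·p_y·y = 2/3·p_x·x; combined with the budget, a share 1/3 of income goes to x.
Demand: x*(p_x,p_y,I) = 1/3·I/p_x and y* = 2/3·I/p_y.
At p_x=12, p_y=13, I=175: x* = 1/3·175/12 = 4.8611.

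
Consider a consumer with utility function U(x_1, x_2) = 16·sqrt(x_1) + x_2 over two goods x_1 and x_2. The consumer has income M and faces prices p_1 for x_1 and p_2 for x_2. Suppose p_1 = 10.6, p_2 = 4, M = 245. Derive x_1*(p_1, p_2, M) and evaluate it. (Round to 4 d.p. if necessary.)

x_1* = 9.1136

Set MRS = p_1/p_2: 8·x_1^(−1/2) = p_1/p_2.
Thus x_1* = (8·p_2/p_1)² — independent of M — with the rest of income spent on x_2.
Plugging in: x_1* = (8·4/10.6)² = 9.1136.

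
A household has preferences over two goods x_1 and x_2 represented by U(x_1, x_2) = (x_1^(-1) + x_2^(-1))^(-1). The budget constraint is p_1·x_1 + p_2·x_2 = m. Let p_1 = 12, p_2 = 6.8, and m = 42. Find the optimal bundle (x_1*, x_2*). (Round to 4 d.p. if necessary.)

MU_x_1 ∝ x_1^(-2), MU_x_2 ∝ x_2^(-2), so MRS = (x_2/x_1)^(2) = p_1/p_2.
Hence x_2/x_1 = (p_1/p_2)^(1/(2)), i.e. raised to the 0.5 power.
Substitute x_2 = (x_2/x_1)·x_1 into the budget: x_1* = m/(p_1 + p_2·(x_2/x_1)).
Numerically x_2/x_1 = 1.328422, so x_1* = 42/(12 + 6.8·1.328422) = 1.9968 and x_2* = 1.328422·1.9968 = 2.6526.

x_1* = 1.9968, x_2* = 2.6526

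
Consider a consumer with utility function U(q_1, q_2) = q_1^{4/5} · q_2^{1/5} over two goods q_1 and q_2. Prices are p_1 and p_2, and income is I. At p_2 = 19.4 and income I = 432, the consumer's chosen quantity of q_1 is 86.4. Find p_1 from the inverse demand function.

p_1 = 4

The MRS is 4·q_2/q_1. Set MRS = p_1/p_2.
So 0.8·p_2·q_2 = 0.2·p_1·q_1; combined with the budget, a share 0.8 of income goes to q_1.
Demand: q_1*(p_1,p_2,I) = 0.8·I/p_1 and q_2* = 0.2·I/p_2.
Set q_1* = 86.4 in the demand function and solve for p_1: p_1 = 4.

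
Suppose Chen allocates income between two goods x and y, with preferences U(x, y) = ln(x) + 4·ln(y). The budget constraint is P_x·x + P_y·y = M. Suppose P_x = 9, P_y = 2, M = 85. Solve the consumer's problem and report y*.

MU_x/MU_y = (y)/(4·x); tangency sets this equal to P_x/P_y.
So P_y·y = 4·P_x·x; combined with the budget, a share 0.2 of income goes to x.
Demand: x*(P_x,P_y,M) = 0.2·M/P_x and y* = 0.8·M/P_y.
At P_x=9, P_y=2, M=85: y* = 0.8·85/2 = 34.

y* = 34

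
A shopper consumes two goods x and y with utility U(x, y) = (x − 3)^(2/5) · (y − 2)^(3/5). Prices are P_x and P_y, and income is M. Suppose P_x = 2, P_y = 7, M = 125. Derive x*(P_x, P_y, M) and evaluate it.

This is Cobb-Douglas in (x−3, y−2): tangency gives 0.4·P_y·(y−2) = 0.6·P_x·(x−3).
After buying the subsistence bundle (3, 2), a share 0.4 of the remaining income goes to x: x* = 3 + 0.4·(M − 3P_x − 2P_y)/P_x.
Discretionary income = 125 − 3·2 − 2·7 = 105; x* = 3 + 0.4·105/2 = 24.

x* = 24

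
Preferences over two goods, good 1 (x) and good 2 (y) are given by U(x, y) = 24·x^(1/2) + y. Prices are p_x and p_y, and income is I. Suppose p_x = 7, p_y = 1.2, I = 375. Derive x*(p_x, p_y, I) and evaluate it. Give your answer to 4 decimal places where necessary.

x* = 4.2318

Solve: √x = 12·p_y/p_x, so x*(p_x,p_y) = (12·p_y/p_x)², and y* = (I − p_x·x*)/p_y.
Plugging in: x* = (12·1.2/7)² = 4.2318.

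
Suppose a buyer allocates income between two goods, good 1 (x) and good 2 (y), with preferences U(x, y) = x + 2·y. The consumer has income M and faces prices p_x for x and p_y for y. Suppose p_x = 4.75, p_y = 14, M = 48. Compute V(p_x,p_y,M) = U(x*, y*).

V = 10.1053

Perfect substitutes: compare marginal utility per dollar. 1/p_x vs 2/p_y → 0.2105 vs 0.1429.
x gives more utility per dollar, so spend all income on x: x* = M/p_x, y* = 0.
Numerically: x* = 10.1053, y* = 0.
Utility at the optimum: U(10.1053, 0) = 10.1053.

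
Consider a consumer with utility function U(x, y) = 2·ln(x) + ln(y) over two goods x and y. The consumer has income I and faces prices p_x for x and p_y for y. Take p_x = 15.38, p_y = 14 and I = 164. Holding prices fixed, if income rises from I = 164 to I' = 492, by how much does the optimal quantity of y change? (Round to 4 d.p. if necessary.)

Tangency: MRS = 2·y/x = p_x/p_y.
So 2·p_y·y = p_x·x; combined with the budget, a share 2/3 of income goes to x.
Demand: x*(p_x,p_y,I) = 2/3·I/p_x and y* = 1/3·I/p_y.
At p_x=15.38, p_y=14, I=164: y* = 1/3·164/14 = 3.9048.
At I' = 492: y* = 11.7143. Change: 11.7143 − 3.9048 = 7.8095.

Δy* = 7.8095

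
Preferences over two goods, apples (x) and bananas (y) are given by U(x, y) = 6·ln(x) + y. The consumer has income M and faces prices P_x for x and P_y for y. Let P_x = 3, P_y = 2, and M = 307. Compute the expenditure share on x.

share on x = 0.0391

Set MRS = P_x/P_y: (6/x)/1 = P_x/P_y.
So x*(P_x,P_y) = 6·P_y/P_x, independent of income; and y* = (M − 6·P_y)/P_y.
At the given prices: x* = 6·2/3 = 4, and y* = 147.5.
Expenditure on x: 3·4 = 12; share = 0.0391.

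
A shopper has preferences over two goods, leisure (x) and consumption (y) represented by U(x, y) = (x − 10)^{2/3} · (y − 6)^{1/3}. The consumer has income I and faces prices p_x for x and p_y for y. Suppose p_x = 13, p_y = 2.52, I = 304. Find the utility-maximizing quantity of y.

y* = 27.0159

Substituting into the budget: x* = 10 + 2/3·(I − 10·p_x − 6·p_y)/p_x, and y* = 6 + 1/3·(…)/p_y.
Discretionary income = 304 − 10·13 − 6·2.52 = 158.88; y* = 6 + 1/3·158.88/2.52 = 27.0159.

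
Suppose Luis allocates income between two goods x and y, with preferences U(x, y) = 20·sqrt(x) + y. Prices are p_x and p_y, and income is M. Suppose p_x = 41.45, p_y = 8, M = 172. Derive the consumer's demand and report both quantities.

Set MRS = p_x/p_y: 10·x^(−1/2) = p_x/p_y.
Thus x* = (10·p_y/p_x)² — independent of M — with the rest of income spent on y.
Plugging in: x* = (10·8/41.45)² = 3.725, y* = 2.1996.

x* = 3.725, y* = 2.1996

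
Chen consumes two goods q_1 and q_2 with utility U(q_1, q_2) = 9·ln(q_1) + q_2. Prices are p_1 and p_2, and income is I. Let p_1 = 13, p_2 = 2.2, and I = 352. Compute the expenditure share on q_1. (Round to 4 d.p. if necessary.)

MU_q_1 = 9/q_1, MU_q_2 = 1. Tangency: 9/q_1 = p_1/p_2.
So q_1*(p_1,p_2) = 9·p_2/p_1, independent of income; and q_2* = (I − 9·p_2)/p_2.
At the given prices: q_1* = 9·2.2/13 = 1.5231, and q_2* = 151.
Expenditure on q_1: 13·1.5231 = 19.8; share = 0.0562.

share on q_1 = 0.0562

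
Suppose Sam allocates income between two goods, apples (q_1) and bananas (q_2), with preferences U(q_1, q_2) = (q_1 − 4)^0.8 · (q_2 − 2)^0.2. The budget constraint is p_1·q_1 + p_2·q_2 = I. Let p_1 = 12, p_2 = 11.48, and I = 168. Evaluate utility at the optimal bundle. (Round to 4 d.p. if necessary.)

V = 4.9465

Discretionary income = 168 − 4·12 − 2·11.48 = 97.04; q_1* = 4 + 0.8·97.04/12 = 10.4693; q_2* = 2 + 0.2·97.04/11.48 = 3.6906.
Utility at the optimum: U(10.4693, 3.6906) = 4.9465.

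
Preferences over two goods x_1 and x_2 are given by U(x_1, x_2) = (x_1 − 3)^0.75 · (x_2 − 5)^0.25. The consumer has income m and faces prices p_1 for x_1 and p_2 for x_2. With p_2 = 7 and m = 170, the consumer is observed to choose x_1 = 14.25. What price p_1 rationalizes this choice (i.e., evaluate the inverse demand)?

Let x_1' = x_1−3, x_2' = x_2−5. MRS = 3·x_2'/x_1' = p_1/p_2.
After buying the subsistence bundle (3, 5), a share 0.75 of the remaining income goes to x_1: x_1* = 3 + 0.75·(m − 3p_1 − 5p_2)/p_1.
Set x_1* = 14.25 in the demand function and solve for p_1: p_1 = 7.5.

p_1 = 7.5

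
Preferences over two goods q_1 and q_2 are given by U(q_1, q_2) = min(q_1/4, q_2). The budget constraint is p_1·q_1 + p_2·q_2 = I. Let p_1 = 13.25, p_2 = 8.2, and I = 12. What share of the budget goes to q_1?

share on q_1 = 0.866

Leontief preferences: the optimum is at the kink where q_1/4 = q_2/1, i.e. q_2 = (1/4)·q_1.
Budget: p_1·q_1 + p_2·(1/4)·q_1 = I, so (4·p_1 + p_2)·q_1 = 4·I.
Demand: q_1*(p_1,p_2,I) = 4·I/(4·p_1 + p_2), q_2* = I/(4·p_1 + p_2).
Here 4·13.25 + 8.2 = 61.2, giving q_1* = 0.7843 and q_2* = 0.1961.
Expenditure on q_1: 13.25·0.7843 = 10.3922; share = 0.866.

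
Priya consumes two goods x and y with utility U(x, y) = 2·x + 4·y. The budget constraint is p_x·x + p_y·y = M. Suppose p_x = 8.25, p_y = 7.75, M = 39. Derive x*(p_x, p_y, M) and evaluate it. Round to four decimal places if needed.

Linear utility — the consumer picks whichever good has higher MU/price: 2/8.25 = 0.2424 vs 4/7.75 = 0.5161.
y gives more utility per dollar, so spend all income on y: y* = M/p_y, x* = 0.
Numerically: x* = 0, y* = 5.0323.

x* = 0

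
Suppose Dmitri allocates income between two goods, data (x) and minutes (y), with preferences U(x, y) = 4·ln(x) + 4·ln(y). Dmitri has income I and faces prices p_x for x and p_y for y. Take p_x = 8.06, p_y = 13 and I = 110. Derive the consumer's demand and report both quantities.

Tangency: MRS = y/x = p_x/p_y.
Rearranging, p_y·y = p_x·x. Substituting into the budget gives p_x·x·(1 + 1) = I.
Demand: x*(p_x,p_y,I) = 0.5·I/p_x and y* = 0.5·I/p_y.
At p_x=8.06, p_y=13, I=110: x* = 0.5·110/8.06 = 6.8238, y* = 4.2308.

x* = 6.8238, y* = 4.2308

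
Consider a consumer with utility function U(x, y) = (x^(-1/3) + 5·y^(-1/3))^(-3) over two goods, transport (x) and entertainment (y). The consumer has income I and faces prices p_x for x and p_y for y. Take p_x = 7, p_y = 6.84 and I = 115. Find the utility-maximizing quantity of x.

x* = 3.799

MU_x ∝ x^(-4/3), MU_y ∝ 5·y^(-4/3), so MRS = (1/5)·(y/x)^(4/3) = p_x/p_y.
Solve for the ratio: y/x = [5·p_x/p_y]^(0.75).
Substitute y = (y/x)·x into the budget: x* = I/(p_x + p_y·(y/x)).
Numerically y/x = 3.402193, so x* = 115/(7 + 6.84·3.402193) = 3.799.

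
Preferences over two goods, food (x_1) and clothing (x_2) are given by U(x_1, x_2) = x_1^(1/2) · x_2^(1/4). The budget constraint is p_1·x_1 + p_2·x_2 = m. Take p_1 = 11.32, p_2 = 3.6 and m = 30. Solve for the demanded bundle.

x_1* = 1.7668, x_2* = 2.7778

MU_x_1/MU_x_2 = (0.5·x_2)/(0.25·x_1); tangency sets this equal to p_1/p_2.
So 0.5·p_2·x_2 = 0.25·p_1·x_1; combined with the budget, a share 2/3 of income goes to x_1.
Demand: x_1*(p_1,p_2,m) = 2/3·m/p_1 and x_2* = 1/3·m/p_2.
At p_1=11.32, p_2=3.6, m=30: x_1* = 2/3·30/11.32 = 1.7668, x_2* = 2.7778.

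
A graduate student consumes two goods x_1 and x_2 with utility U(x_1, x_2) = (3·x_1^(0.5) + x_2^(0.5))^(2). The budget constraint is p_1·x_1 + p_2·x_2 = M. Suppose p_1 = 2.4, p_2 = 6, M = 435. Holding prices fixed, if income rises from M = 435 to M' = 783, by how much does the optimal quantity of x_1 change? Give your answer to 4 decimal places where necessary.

With the ratio pinned down, the budget gives x_1* = M/(p_1 + p_2·(x_2/x_1)) and x_2* = (x_2/x_1)·x_1*.
Numerically x_2/x_1 = 0.017778, so x_1* = 435/(2.4 + 6·0.017778) = 173.5372.
At M' = 783: x_1* = 312.367. Change: 312.367 − 173.5372 = 138.8298.

Δx_1* = 138.8298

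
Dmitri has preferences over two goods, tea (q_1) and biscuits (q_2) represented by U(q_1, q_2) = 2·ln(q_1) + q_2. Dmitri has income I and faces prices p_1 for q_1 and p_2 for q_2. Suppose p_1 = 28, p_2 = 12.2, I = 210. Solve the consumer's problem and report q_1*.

q_1* = 0.8714

MU_q_1 = 2/q_1, MU_q_2 = 1. Tangency: 2/q_1 = p_1/p_2.
So q_1*(p_1,p_2) = 2·p_2/p_1, independent of income; and q_2* = (I − 2·p_2)/p_2.
At the given prices: q_1* = 2·12.2/28 = 0.8714.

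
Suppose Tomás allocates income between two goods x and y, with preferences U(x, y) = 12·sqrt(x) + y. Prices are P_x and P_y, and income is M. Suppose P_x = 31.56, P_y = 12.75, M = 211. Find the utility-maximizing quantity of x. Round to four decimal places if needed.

MU_x = 6/√x, MU_y = 1. Tangency: 6/√x = P_x/P_y.
Solve: √x = 6·P_y/P_x, so x*(P_x,P_y) = (6·P_y/P_x)², and y* = (M − P_x·x*)/P_y.
Plugging in: x* = (6·12.75/31.56)² = 5.8756.

x* = 5.8756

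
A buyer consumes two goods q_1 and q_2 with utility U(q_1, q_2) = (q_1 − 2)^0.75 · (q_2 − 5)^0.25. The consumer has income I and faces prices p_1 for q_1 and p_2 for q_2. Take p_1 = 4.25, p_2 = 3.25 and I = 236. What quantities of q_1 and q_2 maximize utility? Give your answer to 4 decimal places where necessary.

Let q_1' = q_1−2, q_2' = q_2−5. MRS = 3·q_2'/q_1' = p_1/p_2.
Substituting into the budget: q_1* = 2 + 0.75·(I − 2·p_1 − 5·p_2)/p_1, and q_2* = 5 + 0.25·(…)/p_2.
Discretionary income = 236 − 2·4.25 − 5·3.25 = 211.25; q_1* = 2 + 0.75·211.25/4.25 = 39.2794; q_2* = 5 + 0.25·211.25/3.25 = 21.25.

q_1* = 39.2794, q_2* = 21.25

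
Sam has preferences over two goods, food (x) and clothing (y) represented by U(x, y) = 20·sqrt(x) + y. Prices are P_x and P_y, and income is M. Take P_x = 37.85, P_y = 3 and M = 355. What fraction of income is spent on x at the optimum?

share on x = 0.067

MU_x = 10/√x, MU_y = 1. Tangency: 10/√x = P_x/P_y.
Solve: √x = 10·P_y/P_x, so x*(P_x,P_y) = (10·P_y/P_x)², and y* = (M − P_x·x*)/P_y.
Plugging in: x* = (10·3/37.85)² = 0.6282, y* = 110.4073.
Expenditure on x: 37.85·0.6282 = 23.7781; share = 0.067.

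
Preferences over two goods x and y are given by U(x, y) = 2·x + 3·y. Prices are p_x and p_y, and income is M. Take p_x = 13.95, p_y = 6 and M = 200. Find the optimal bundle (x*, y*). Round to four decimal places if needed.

Linear utility — the consumer picks whichever good has higher MU/price: 2/13.95 = 0.1434 vs 3/6 = 0.5.
y gives more utility per dollar, so spend all income on y: y* = M/p_y, x* = 0.
Numerically: x* = 0, y* = 33.3333.

x* = 0, y* = 33.3333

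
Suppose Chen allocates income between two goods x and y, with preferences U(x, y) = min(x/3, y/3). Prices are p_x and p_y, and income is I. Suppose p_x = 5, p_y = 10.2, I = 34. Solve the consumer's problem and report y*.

y* = 2.2368

With perfect complements, no substitution: consume in ratio x:y = 3:3.
Budget: p_x·x + p_y·x = I, so (3·p_x + 3·p_y)·x = 3·I.
Demand: x*(p_x,p_y,I) = 3·I/(3·p_x + 3·p_y), y* = 3·I/(3·p_x + 3·p_y).
Here 3·5 + 3·10.2 = 45.6, giving y* = 2.2368.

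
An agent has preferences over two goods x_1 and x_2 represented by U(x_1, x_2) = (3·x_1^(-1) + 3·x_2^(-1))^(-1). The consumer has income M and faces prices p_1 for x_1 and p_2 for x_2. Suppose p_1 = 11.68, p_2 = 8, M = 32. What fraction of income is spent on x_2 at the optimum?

share on x_2 = 0.4528

MU_x_1 ∝ 3·x_1^(-2), MU_x_2 ∝ 3·x_2^(-2), so MRS = (x_2/x_1)^(2) = p_1/p_2.
Hence x_2/x_1 = (p_1/p_2)^(1/(2)), i.e. raised to the 0.5 power.
Substitute x_2 = (x_2/x_1)·x_1 into the budget: x_1* = M/(p_1 + p_2·(x_2/x_1)).
Numerically x_2/x_1 = 1.208305, so x_1* = 32/(11.68 + 8·1.208305) = 1.4991 and x_2* = 1.208305·1.4991 = 1.8113.
Expenditure on x_2: 8·1.8113 = 14.4908; share = 0.4528.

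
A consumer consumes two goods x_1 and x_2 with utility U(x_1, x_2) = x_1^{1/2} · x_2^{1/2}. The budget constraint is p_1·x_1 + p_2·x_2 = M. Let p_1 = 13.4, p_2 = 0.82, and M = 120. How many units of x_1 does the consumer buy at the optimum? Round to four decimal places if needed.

x_1* = 4.4776

Tangency: MRS = x_2/x_1 = p_1/p_2.
So 0.5·p_2·x_2 = 0.5·p_1·x_1; combined with the budget, a share 0.5 of income goes to x_1.
Demand: x_1*(p_1,p_2,M) = 0.5·M/p_1 and x_2* = 0.5·M/p_2.
At p_1=13.4, p_2=0.82, M=120: x_1* = 0.5·120/13.4 = 4.4776.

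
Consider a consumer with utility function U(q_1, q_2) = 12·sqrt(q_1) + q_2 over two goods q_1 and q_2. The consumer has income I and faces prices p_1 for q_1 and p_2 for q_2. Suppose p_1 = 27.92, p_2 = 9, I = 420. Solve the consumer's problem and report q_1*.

q_1* = 3.7407

MU_q_1 = 6/√q_1, MU_q_2 = 1. Tangency: 6/√q_1 = p_1/p_2.
Solve: √q_1 = 6·p_2/p_1, so q_1*(p_1,p_2) = (6·p_2/p_1)², and q_2* = (I − p_1·q_1*)/p_2.
Plugging in: q_1* = (6·9/27.92)² = 3.7407.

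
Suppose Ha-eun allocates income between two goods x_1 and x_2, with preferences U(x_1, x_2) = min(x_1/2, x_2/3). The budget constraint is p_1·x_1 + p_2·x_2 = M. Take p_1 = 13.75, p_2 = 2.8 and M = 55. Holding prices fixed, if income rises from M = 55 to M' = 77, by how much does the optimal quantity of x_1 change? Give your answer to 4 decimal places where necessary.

Δx_1* = 1.2256

Leontief preferences: the optimum is at the kink where x_1/2 = x_2/3, i.e. x_2 = (3/2)·x_1.
Budget: p_1·x_1 + p_2·(3/2)·x_1 = M, so (2·p_1 + 3·p_2)·x_1 = 2·M.
Demand: x_1*(p_1,p_2,M) = 2·M/(2·p_1 + 3·p_2), x_2* = 3·M/(2·p_1 + 3·p_2).
Here 2·13.75 + 3·2.8 = 35.9, giving x_1* = 3.0641.
At M' = 77: x_1* = 4.2897. Change: 4.2897 − 3.0641 = 1.2256.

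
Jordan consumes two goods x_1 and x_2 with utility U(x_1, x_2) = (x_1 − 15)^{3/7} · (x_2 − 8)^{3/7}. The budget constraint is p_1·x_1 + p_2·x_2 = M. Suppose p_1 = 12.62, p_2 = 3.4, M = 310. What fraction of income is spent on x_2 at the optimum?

share on x_2 = 0.2385

MRS = (x_2−8)/(x_1−15). Tangency with p_1/p_2 gives x_2−8 = (p_1/p_2)·(x_1−15).
After buying the subsistence bundle (15, 8), a share 0.5 of the remaining income goes to x_1: x_1* = 15 + 0.5·(M − 15p_1 − 8p_2)/p_1.
Discretionary income = 310 − 15·12.62 − 8·3.4 = 93.5; x_1* = 15 + 0.5·93.5/12.62 = 18.7044; x_2* = 8 + 0.5·93.5/3.4 = 21.75.
Expenditure on x_2: 3.4·21.75 = 73.95; share = 0.2385.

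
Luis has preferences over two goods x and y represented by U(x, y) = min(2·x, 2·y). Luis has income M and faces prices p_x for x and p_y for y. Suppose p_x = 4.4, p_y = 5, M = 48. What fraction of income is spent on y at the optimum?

With perfect complements, no substitution: consume in ratio x:y = 2:2.
Budget: p_x·x + p_y·x = M, so (2·p_x + 2·p_y)·x = 2·M.
Demand: x*(p_x,p_y,M) = 2·M/(2·p_x + 2·p_y), y* = 2·M/(2·p_x + 2·p_y).
Here 2·4.4 + 2·5 = 18.8, giving x* = 5.1064 and y* = 5.1064.
Expenditure on y: 5·5.1064 = 25.5319; share = 0.5319.

share on y = 0.5319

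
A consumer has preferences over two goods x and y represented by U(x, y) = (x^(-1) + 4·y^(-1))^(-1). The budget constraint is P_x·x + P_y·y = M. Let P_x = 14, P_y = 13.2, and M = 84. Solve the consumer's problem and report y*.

MRS = MU_x/MU_y = (1/4)·(y/x)^(2). Set equal to P_x/P_y.
Hence y/x = (4·P_x/P_y)^(1/(2)), i.e. raised to the 0.5 power.
Substitute y = (y/x)·x into the budget: x* = M/(P_x + P_y·(y/x)).
Numerically y/x = 2.059715, so x* = 84/(14 + 13.2·2.059715) = 2.0394 and y* = 2.059715·2.0394 = 4.2006.

y* = 4.2006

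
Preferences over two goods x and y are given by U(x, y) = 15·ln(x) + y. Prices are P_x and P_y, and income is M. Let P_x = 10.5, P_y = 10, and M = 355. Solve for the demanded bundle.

So x*(P_x,P_y) = 15·P_y/P_x, independent of income; and y* = (M − 15·P_y)/P_y.
At the given prices: x* = 15·10/10.5 = 14.2857, and y* = 20.5.

x* = 14.2857, y* = 20.5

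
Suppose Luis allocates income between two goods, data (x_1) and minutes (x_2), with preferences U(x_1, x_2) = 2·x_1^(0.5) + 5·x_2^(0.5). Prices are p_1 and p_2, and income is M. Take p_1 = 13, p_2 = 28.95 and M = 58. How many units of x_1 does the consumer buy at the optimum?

MU_x_1 ∝ 2·x_1^(-0.5), MU_x_2 ∝ 5·x_2^(-0.5), so MRS = (2/5)·(x_2/x_1)^(0.5) = p_1/p_2.
Solve for the ratio: x_2/x_1 = [(5/2)·p_1/p_2]^(2).
With the ratio pinned down, the budget gives x_1* = M/(p_1 + p_2·(x_2/x_1)) and x_2* = (x_2/x_1)·x_1*.
Numerically x_2/x_1 = 1.260287, so x_1* = 58/(13 + 28.95·1.260287) = 1.1721.

x_1* = 1.1721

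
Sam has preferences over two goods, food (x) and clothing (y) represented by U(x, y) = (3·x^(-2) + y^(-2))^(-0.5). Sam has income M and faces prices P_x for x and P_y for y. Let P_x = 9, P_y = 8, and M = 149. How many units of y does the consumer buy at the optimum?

From the CES first-order condition, 3·(y/x)^(3) = P_x/P_y.
Hence y/x = ((1/3)·P_x/P_y)^(1/(3)), i.e. raised to the 1/3 power.
Substitute y = (y/x)·x into the budget: x* = M/(P_x + P_y·(y/x)).
Numerically y/x = 0.721125, so x* = 149/(9 + 8·0.721125) = 10.0887 and y* = 0.721125·10.0887 = 7.2752.

y* = 7.2752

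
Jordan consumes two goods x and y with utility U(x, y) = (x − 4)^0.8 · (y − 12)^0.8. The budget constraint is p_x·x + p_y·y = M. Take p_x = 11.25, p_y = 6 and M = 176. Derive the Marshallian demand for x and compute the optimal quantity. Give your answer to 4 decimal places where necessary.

x* = 6.6222

Let x' = x−4, y' = y−12. MRS = y'/x' = p_x/p_y.
After buying the subsistence bundle (4, 12), a share 0.5 of the remaining income goes to x: x* = 4 + 0.5·(M − 4p_x − 12p_y)/p_x.
Discretionary income = 176 − 4·11.25 − 12·6 = 59; x* = 4 + 0.5·59/11.25 = 6.6222.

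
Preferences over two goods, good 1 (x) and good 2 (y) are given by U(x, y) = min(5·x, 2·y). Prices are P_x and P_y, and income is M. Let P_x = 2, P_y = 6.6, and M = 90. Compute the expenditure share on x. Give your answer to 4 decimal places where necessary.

share on x = 0.1081

With perfect complements, no substitution: consume in ratio x:y = 2:5.
Budget: P_x·x + P_y·(5/2)·x = M, so (2·P_x + 5·P_y)·x = 2·M.
Demand: x*(P_x,P_y,M) = 2·M/(2·P_x + 5·P_y), y* = 5·M/(2·P_x + 5·P_y).
Here 2·2 + 5·6.6 = 37, giving x* = 4.8649 and y* = 12.1622.
Expenditure on x: 2·4.8649 = 9.7297; share = 0.1081.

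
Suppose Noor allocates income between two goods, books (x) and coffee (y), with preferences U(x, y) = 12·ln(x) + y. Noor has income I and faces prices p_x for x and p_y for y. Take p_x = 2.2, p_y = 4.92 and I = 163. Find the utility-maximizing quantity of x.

x* = 26.8364

Set MRS = p_x/p_y: (12/x)/1 = p_x/p_y.
So x*(p_x,p_y) = 12·p_y/p_x, independent of income; and y* = (I − 12·p_y)/p_y.
At the given prices: x* = 12·4.92/2.2 = 26.8364.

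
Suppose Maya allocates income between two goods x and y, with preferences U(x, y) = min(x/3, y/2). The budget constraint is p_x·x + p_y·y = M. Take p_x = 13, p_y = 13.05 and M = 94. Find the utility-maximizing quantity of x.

Leontief preferences: the optimum is at the kink where x/3 = y/2, i.e. y = (2/3)·x.
Budget: p_x·x + p_y·(2/3)·x = M, so (3·p_x + 2·p_y)·x = 3·M.
Demand: x*(p_x,p_y,M) = 3·M/(3·p_x + 2·p_y), y* = 2·M/(3·p_x + 2·p_y).
Here 3·13 + 2·13.05 = 65.1, giving x* = 4.3318.

x* = 4.3318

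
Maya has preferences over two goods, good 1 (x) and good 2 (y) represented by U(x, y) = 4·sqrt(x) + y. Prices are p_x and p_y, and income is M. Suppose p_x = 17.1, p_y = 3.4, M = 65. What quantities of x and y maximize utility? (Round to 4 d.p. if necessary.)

x* = 0.1581, y* = 18.3223

Set MRS = p_x/p_y: 2·x^(−1/2) = p_x/p_y.
Thus x* = (2·p_y/p_x)² — independent of M — with the rest of income spent on y.
Plugging in: x* = (2·3.4/17.1)² = 0.1581, y* = 18.3223.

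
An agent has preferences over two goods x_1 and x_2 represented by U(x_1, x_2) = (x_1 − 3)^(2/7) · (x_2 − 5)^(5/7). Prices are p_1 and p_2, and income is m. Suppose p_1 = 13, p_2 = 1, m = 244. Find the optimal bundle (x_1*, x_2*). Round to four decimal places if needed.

x_1* = 7.3956, x_2* = 147.8571

This is Cobb-Douglas in (x_1−3, x_2−5): tangency gives 2/7·p_2·(x_2−5) = 5/7·p_1·(x_1−3).
Substituting into the budget: x_1* = 3 + 2/7·(m − 3·p_1 − 5·p_2)/p_1, and x_2* = 5 + 5/7·(…)/p_2.
Discretionary income = 244 − 3·13 − 5·1 = 200; x_1* = 3 + 2/7·200/13 = 7.3956; x_2* = 5 + 5/7·200/1 = 147.8571.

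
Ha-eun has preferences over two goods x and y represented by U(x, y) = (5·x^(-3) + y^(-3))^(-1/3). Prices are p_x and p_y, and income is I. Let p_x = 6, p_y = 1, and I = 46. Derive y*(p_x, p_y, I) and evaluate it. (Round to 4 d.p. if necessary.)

y* = 6.8324

MU_x ∝ 5·x^(-4), MU_y ∝ y^(-4), so MRS = 5·(y/x)^(4) = p_x/p_y.
Solve for the ratio: y/x = [(1/5)·p_x/p_y]^(0.25).
Substitute y = (y/x)·x into the budget: x* = I/(p_x + p_y·(y/x)).
Numerically y/x = 1.046635, so x* = 46/(6 + 1·1.046635) = 6.5279 and y* = 1.046635·6.5279 = 6.8324.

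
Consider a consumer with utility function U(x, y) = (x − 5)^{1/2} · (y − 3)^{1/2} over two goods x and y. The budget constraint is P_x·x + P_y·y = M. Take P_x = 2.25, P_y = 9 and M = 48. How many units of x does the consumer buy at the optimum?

Substituting into the budget: x* = 5 + 0.5·(M − 5·P_x − 3·P_y)/P_x, and y* = 3 + 0.5·(…)/P_y.
Discretionary income = 48 − 5·2.25 − 3·9 = 9.75; x* = 5 + 0.5·9.75/2.25 = 7.1667.

x* = 7.1667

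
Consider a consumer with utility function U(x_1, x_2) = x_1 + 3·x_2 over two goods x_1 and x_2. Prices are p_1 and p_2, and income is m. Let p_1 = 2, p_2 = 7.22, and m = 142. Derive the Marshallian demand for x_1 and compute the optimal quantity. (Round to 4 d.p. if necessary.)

Linear utility — the consumer picks whichever good has higher MU/price: 1/2 = 0.5 vs 3/7.22 = 0.4155.
x_1 gives more utility per dollar, so spend all income on x_1: x_1* = m/p_1, x_2* = 0.
Numerically: x_1* = 71, x_2* = 0.

x_1* = 71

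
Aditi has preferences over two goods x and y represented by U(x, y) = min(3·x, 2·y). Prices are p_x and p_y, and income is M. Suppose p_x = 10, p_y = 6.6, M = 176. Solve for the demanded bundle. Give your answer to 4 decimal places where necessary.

x* = 8.8442, y* = 13.2663

With perfect complements, no substitution: consume in ratio x:y = 2:3.
Budget: p_x·x + p_y·(3/2)·x = M, so (2·p_x + 3·p_y)·x = 2·M.
Demand: x*(p_x,p_y,M) = 2·M/(2·p_x + 3·p_y), y* = 3·M/(2·p_x + 3·p_y).
Here 2·10 + 3·6.6 = 39.8, giving x* = 8.8442 and y* = 13.2663.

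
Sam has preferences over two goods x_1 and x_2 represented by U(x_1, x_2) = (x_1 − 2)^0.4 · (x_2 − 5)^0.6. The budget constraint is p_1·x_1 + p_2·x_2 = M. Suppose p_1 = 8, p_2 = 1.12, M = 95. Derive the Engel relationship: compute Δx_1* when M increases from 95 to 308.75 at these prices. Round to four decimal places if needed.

Substituting into the budget: x_1* = 2 + 0.4·(M − 2·p_1 − 5·p_2)/p_1, and x_2* = 5 + 0.6·(…)/p_2.
Discretionary income = 95 − 2·8 − 5·1.12 = 73.4; x_1* = 2 + 0.4·73.4/8 = 5.67.
At M' = 308.75: x_1* = 16.3575. Change: 16.3575 − 5.67 = 10.6875.

Δx_1* = 10.6875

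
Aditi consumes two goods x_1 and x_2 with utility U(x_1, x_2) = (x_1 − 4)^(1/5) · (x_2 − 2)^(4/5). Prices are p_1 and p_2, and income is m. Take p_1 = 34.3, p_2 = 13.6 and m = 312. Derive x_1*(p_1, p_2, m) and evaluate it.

x_1* = 4.8606

Substituting into the budget: x_1* = 4 + 0.2·(m − 4·p_1 − 2·p_2)/p_1, and x_2* = 2 + 0.8·(…)/p_2.
Discretionary income = 312 − 4·34.3 − 2·13.6 = 147.6; x_1* = 4 + 0.2·147.6/34.3 = 4.8606.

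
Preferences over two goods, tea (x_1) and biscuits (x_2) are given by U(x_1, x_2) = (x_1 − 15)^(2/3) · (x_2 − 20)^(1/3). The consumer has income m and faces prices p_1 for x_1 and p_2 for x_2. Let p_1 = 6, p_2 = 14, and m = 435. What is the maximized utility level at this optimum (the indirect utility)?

V = 4.3218

MRS = 2·(x_2−20)/(x_1−15). Tangency with p_1/p_2 gives x_2−20 = (1/2)·(p_1/p_2)·(x_1−15).
Substituting into the budget: x_1* = 15 + 2/3·(m − 15·p_1 − 20·p_2)/p_1, and x_2* = 20 + 1/3·(…)/p_2.
Discretionary income = 435 − 15·6 − 20·14 = 65; x_1* = 15 + 2/3·65/6 = 22.2222; x_2* = 20 + 1/3·65/14 = 21.5476.
Utility at the optimum: U(22.2222, 21.5476) = 4.3218.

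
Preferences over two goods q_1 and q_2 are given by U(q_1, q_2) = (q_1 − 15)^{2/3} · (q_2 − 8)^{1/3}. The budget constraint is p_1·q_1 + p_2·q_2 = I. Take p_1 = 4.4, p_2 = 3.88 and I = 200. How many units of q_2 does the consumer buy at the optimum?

q_2* = 16.8454

MRS = 2·(q_2−8)/(q_1−15). Tangency with p_1/p_2 gives q_2−8 = (1/2)·(p_1/p_2)·(q_1−15).
After buying the subsistence bundle (15, 8), a share 2/3 of the remaining income goes to q_1: q_1* = 15 + 2/3·(I − 15p_1 − 8p_2)/p_1.
Discretionary income = 200 − 15·4.4 − 8·3.88 = 102.96; q_2* = 8 + 1/3·102.96/3.88 = 16.8454.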